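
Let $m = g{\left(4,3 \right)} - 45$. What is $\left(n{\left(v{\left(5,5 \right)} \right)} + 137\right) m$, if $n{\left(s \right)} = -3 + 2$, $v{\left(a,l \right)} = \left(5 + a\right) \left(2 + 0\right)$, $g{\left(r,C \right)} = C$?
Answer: $-5712$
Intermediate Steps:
$v{\left(a,l \right)} = 10 + 2 a$ ($v{\left(a,l \right)} = \left(5 + a\right) 2 = 10 + 2 a$)
$m = -42$ ($m = 3 - 45 = -42$)
$n{\left(s \right)} = -1$
$\left(n{\left(v{\left(5,5 \right)} \right)} + 137\right) m = \left(-1 + 137\right) \left(-42\right) = 136 \left(-42\right) = -5712$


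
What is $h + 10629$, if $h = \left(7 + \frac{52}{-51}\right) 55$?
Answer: $\frac{558854}{51} \approx 10958.0$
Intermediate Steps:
$h = \frac{16775}{51}$ ($h = \left(7 + 52 \left(- \frac{1}{51}\right)\right) 55 = \left(7 - \frac{52}{51}\right) 55 = \frac{305}{51} \cdot 55 = \frac{16775}{51} \approx 328.92$)
$h + 10629 = \frac{16775}{51} + 10629 = \frac{558854}{51}$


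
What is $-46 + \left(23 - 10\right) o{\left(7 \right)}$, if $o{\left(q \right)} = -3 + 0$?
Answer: $-85$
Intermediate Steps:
$o{\left(q \right)} = -3$
$-46 + \left(23 - 10\right) o{\left(7 \right)} = -46 + \left(23 - 10\right) \left(-3\right) = -46 + 13 \left(-3\right) = -46 - 39 = -85$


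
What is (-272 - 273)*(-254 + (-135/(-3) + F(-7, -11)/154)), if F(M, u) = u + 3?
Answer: 8772865/77 ≈ 1.1393e+5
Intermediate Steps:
F(M, u) = 3 + u
(-272 - 273)*(-254 + (-135/(-3) + F(-7, -11)/154)) = (-272 - 273)*(-254 + (-135/(-3) + (3 - 11)/154)) = -545*(-254 + (-135*(-⅓) - 8*1/154)) = -545*(-254 + (45 - 4/77)) = -545*(-254 + 3461/77) = -545*(-16097/77) = 8772865/77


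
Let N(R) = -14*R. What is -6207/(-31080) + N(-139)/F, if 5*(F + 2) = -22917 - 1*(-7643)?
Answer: -17295051/39585560 ≈ -0.43690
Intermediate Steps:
F = -15284/5 (F = -2 + (-22917 - 1*(-7643))/5 = -2 + (-22917 + 7643)/5 = -2 + (⅕)*(-15274) = -2 - 15274/5 = -15284/5 ≈ -3056.8)
-6207/(-31080) + N(-139)/F = -6207/(-31080) + (-14*(-139))/(-15284/5) = -6207*(-1/31080) + 1946*(-5/15284) = 2069/10360 - 4865/7642 = -17295051/39585560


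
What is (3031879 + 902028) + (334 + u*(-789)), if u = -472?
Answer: 4306649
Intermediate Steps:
(3031879 + 902028) + (334 + u*(-789)) = (3031879 + 902028) + (334 - 472*(-789)) = 3933907 + (334 + 372408) = 3933907 + 372742 = 4306649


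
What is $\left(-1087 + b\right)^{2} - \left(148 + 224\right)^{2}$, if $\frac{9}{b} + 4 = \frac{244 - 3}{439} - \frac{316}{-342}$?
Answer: $\frac{37820428899585268}{35987228209} \approx 1.0509 \cdot 10^{6}$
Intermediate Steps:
$b = - \frac{675621}{189703}$ ($b = \frac{9}{-4 + \left(\frac{244 - 3}{439} - \frac{316}{-342}\right)} = \frac{9}{-4 + \left(\left(244 - 3\right) \frac{1}{439} - - \frac{158}{171}\right)} = \frac{9}{-4 + \left(241 \cdot \frac{1}{439} + \frac{158}{171}\right)} = \frac{9}{-4 + \left(\frac{241}{439} + \frac{158}{171}\right)} = \frac{9}{-4 + \frac{110573}{75069}} = \frac{9}{- \frac{189703}{75069}} = 9 \left(- \frac{75069}{189703}\right) = - \frac{675621}{189703} \approx -3.5615$)
$\left(-1087 + b\right)^{2} - \left(148 + 224\right)^{2} = \left(-1087 - \frac{675621}{189703}\right)^{2} - \left(148 + 224\right)^{2} = \left(- \frac{206882782}{189703}\right)^{2} - 372^{2} = \frac{42800485488059524}{35987228209} - 138384 = \frac{37820428899585268}{35987228209}$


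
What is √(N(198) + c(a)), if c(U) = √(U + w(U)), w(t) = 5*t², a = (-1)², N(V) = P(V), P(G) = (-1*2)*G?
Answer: √(-396 + √6) ≈ 19.838*I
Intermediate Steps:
P(G) = -2*G
N(V) = -2*V
a = 1
c(U) = √(U + 5*U²)
√(N(198) + c(a)) = √(-2*198 + √(1*(1 + 5*1))) = √(-396 + √(1*(1 + 5))) = √(-396 + √(1*6)) = √(-396 + √6)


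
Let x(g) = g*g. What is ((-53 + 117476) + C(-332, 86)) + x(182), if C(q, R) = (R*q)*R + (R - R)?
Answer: -2304925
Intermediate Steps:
C(q, R) = q*R**2 (C(q, R) = q*R**2 + 0 = q*R**2)
x(g) = g**2
((-53 + 117476) + C(-332, 86)) + x(182) = ((-53 + 117476) - 332*86**2) + 182**2 = (117423 - 332*7396) + 33124 = (117423 - 2455472) + 33124 = -2338049 + 33124 = -2304925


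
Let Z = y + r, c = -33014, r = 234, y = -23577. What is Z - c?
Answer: 9671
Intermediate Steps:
Z = -23343 (Z = -23577 + 234 = -23343)
Z - c = -23343 - 1*(-33014) = -23343 + 33014 = 9671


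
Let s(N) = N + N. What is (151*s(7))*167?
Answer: 353038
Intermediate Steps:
s(N) = 2*N
(151*s(7))*167 = (151*(2*7))*167 = (151*14)*167 = 2114*167 = 353038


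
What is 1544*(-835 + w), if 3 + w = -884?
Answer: -2658768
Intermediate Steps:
w = -887 (w = -3 - 884 = -887)
1544*(-835 + w) = 1544*(-835 - 887) = 1544*(-1722) = -2658768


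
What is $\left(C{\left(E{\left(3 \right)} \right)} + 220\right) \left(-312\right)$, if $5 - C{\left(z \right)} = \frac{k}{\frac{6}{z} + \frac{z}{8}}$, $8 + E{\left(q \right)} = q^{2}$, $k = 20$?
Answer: $- \frac{3389880}{49} \approx -69181.0$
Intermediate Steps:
$E{\left(q \right)} = -8 + q^{2}$
$C{\left(z \right)} = 5 - \frac{20}{\frac{6}{z} + \frac{z}{8}}$
$\left(C{\left(E{\left(3 \right)} \right)} + 220\right) \left(-312\right) = \left(\frac{5 \left(48 + \left(-8 + 3^{2}\right)^{2} - 32 \left(-8 + 3^{2}\right)\right)}{48 + \left(-8 + 3^{2}\right)^{2}} + 220\right) \left(-312\right) = \left(\frac{5 \left(48 + \left(-8 + 9\right)^{2} - 32 \left(-8 + 9\right)\right)}{48 + \left(-8 + 9\right)^{2}} + 220\right) \left(-312\right) = \left(\frac{5 \left(48 + 1^{2} - 32\right)}{48 + 1^{2}} + 220\right) \left(-312\right) = \left(\frac{5 \left(48 + 1 - 32\right)}{48 + 1} + 220\right) \left(-312\right) = \left(5 \cdot \frac{1}{49} \cdot 17 + 220\right) \left(-312\right) = \left(\frac{85}{49} + 220\right) \left(-312\right) = \frac{10865}{49} \left(-312\right) = - \frac{3389880}{49}$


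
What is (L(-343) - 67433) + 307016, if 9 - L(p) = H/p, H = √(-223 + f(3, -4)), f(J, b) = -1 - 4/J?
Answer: 239592 + 26*I*√3/1029 ≈ 2.3959e+5 + 0.043764*I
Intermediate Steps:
H = 26*I*√3/3 (H = √(-223 + (-4 - 1*3)/3) = √(-223 + (-4 - 3)/3) = √(-223 + (⅓)*(-7)) = √(-223 - 7/3) = √(-676/3) = 26*I*√3/3 ≈ 15.011*I)
L(p) = 9 - 26*I*√3/(3*p) (L(p) = 9 - 26*I*√3/3/p = 9 - 26*I*√3/(3*p))
(L(-343) - 67433) + 307016 = ((9 - 26/3*I*√3/(-343)) - 67433) + 307016 = ((9 - 26/3*I*√3*(-1/343)) - 67433) + 307016 = ((9 + 26*I*√3/1029) - 67433) + 307016 = (-67424 + 26*I*√3/1029) + 307016 = 239592 + 26*I*√3/1029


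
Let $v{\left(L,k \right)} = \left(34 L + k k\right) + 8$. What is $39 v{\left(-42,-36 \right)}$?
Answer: $-4836$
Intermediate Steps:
$v{\left(L,k \right)} = 8 + k^{2} + 34 L$ ($v{\left(L,k \right)} = \left(34 L + k^{2}\right) + 8 = \left(k^{2} + 34 L\right) + 8 = 8 + k^{2} + 34 L$)
$39 v{\left(-42,-36 \right)} = 39 \left(8 + \left(-36\right)^{2} + 34 \left(-42\right)\right) = 39 \left(8 + 1296 - 1428\right) = 39 \left(-124\right) = -4836$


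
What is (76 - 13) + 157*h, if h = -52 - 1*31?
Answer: -12968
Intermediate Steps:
h = -83 (h = -52 - 31 = -83)
(76 - 13) + 157*h = (76 - 13) + 157*(-83) = 63 - 13031 = -12968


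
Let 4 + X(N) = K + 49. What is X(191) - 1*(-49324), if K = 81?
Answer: 49450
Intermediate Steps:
X(N) = 126 (X(N) = -4 + (81 + 49) = -4 + 130 = 126)
X(191) - 1*(-49324) = 126 - 1*(-49324) = 126 + 49324 = 49450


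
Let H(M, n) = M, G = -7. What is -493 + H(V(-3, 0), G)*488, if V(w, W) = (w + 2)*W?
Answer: -493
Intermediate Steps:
V(w, W) = W*(2 + w) (V(w, W) = (2 + w)*W = W*(2 + w))
-493 + H(V(-3, 0), G)*488 = -493 + (0*(2 - 3))*488 = -493 + (0*(-1))*488 = -493 + 0*488 = -493 + 0 = -493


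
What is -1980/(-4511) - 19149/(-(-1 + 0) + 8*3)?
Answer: -86331639/112775 ≈ -765.52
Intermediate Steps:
-1980/(-4511) - 19149/(-(-1 + 0) + 8*3) = -1980*(-1/4511) - 19149/(-1*(-1) + 24) = 1980/4511 - 19149/(1 + 24) = 1980/4511 - 19149/25 = -86331639/112775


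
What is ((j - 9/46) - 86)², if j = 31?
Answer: 6446521/2116 ≈ 3046.6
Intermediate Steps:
((j - 9/46) - 86)² = ((31 - 9/46) - 86)² = (1417/46 - 86)² = (-2539/46)² = 6446521/2116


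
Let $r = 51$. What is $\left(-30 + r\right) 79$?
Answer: $1659$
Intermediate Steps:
$\left(-30 + r\right) 79 = \left(-30 + 51\right) 79 = 21 \cdot 79 = 1659$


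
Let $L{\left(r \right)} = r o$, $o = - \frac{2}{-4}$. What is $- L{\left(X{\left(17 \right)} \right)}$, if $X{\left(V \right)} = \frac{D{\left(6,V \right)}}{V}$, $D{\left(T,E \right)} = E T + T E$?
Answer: $-6$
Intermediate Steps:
$o = \frac{1}{2}$ ($o = \left(-2\right) \left(- \frac{1}{4}\right) = \frac{1}{2} \approx 0.5$)
$D{\left(T,E \right)} = 2 E T$ ($D{\left(T,E \right)} = E T + E T = 2 E T$)
$X{\left(V \right)} = 12$ ($X{\left(V \right)} = \frac{2 V 6}{V} = \frac{12 V}{V} = 12$)
$L{\left(r \right)} = \frac{r}{2}$ ($L{\left(r \right)} = r \frac{1}{2} = \frac{r}{2}$)
$- L{\left(X{\left(17 \right)} \right)} = - \frac{12}{2} = \left(-1\right) 6 = -6$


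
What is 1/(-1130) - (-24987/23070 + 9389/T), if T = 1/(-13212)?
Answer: 53896764604184/434485 ≈ 1.2405e+8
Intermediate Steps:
T = -1/13212 ≈ -7.5689e-5
1/(-1130) - (-24987/23070 + 9389/T) = 1/(-1130) - (-24987/23070 + 9389/(-1/13212)) = -1/1130 - (-24987*1/23070 + 9389*(-13212)) = -1/1130 - (-8329/7690 - 124047468) = -1/1130 - 1*(-953925037249/7690) = -1/1130 + 953925037249/7690 = 53896764604184/434485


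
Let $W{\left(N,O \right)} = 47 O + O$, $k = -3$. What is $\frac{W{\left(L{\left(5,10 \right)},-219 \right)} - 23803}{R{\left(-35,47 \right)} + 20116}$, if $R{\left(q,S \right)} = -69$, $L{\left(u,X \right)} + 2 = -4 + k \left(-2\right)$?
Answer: $- \frac{34315}{20047} \approx -1.7117$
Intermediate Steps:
$L{\left(u,X \right)} = 0$ ($L{\left(u,X \right)} = -2 - -2 = -2 + \left(-4 + 6\right) = -2 + 2 = 0$)
$W{\left(N,O \right)} = 48 O$
$\frac{W{\left(L{\left(5,10 \right)},-219 \right)} - 23803}{R{\left(-35,47 \right)} + 20116} = \frac{48 \left(-219\right) - 23803}{-69 + 20116} = \frac{-10512 - 23803}{20047} = \left(-34315\right) \frac{1}{20047} = - \frac{34315}{20047}$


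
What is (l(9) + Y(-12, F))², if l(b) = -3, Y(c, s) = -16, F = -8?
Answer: 361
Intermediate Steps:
(l(9) + Y(-12, F))² = (-3 - 16)² = (-19)² = 361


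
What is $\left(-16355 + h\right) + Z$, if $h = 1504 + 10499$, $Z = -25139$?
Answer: $-29491$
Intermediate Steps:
$h = 12003$
$\left(-16355 + h\right) + Z = \left(-16355 + 12003\right) - 25139 = -4352 - 25139 = -29491$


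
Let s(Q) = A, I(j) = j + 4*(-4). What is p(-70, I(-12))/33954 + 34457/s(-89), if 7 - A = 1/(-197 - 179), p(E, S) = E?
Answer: 219951067709/44700441 ≈ 4920.6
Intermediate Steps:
I(j) = -16 + j (I(j) = j - 16 = -16 + j)
A = 2633/376 (A = 7 - 1/(-197 - 179) = 7 - 1/(-376) = 7 - 1*(-1/376) = 7 + 1/376 = 2633/376 ≈ 7.0027)
s(Q) = 2633/376
p(-70, I(-12))/33954 + 34457/s(-89) = -70/33954 + 34457/(2633/376) = -70*1/33954 + 34457*(376/2633) = -35/16977 + 12955832/2633 = 219951067709/44700441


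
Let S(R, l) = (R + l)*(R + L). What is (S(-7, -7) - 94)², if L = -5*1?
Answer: 5476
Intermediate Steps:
L = -5
S(R, l) = (-5 + R)*(R + l) (S(R, l) = (R + l)*(R - 5) = (R + l)*(-5 + R) = (-5 + R)*(R + l))
(S(-7, -7) - 94)² = (((-7)² - 5*(-7) - 5*(-7) - 7*(-7)) - 94)² = ((49 + 35 + 35 + 49) - 94)² = (168 - 94)² = 74² = 5476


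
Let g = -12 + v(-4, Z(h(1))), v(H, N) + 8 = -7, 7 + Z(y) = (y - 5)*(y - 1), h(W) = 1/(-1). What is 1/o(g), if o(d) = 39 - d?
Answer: 1/66 ≈ 0.015152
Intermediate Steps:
h(W) = -1
Z(y) = -7 + (-1 + y)*(-5 + y) (Z(y) = -7 + (y - 5)*(y - 1) = -7 + (-5 + y)*(-1 + y) = -7 + (-1 + y)*(-5 + y))
v(H, N) = -15 (v(H, N) = -8 - 7 = -15)
g = -27 (g = -12 - 15 = -27)
1/o(g) = 1/(39 - 1*(-27)) = 1/(39 + 27) = 1/66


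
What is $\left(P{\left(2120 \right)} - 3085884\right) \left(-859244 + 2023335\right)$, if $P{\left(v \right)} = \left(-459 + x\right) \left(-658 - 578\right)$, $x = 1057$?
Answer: $-4452662044092$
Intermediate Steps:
$P{\left(v \right)} = -739128$ ($P{\left(v \right)} = \left(-459 + 1057\right) \left(-658 - 578\right) = 598 \left(-1236\right) = -739128$)
$\left(P{\left(2120 \right)} - 3085884\right) \left(-859244 + 2023335\right) = \left(-739128 - 3085884\right) \left(-859244 + 2023335\right) = \left(-3825012\right) 1164091 = -4452662044092$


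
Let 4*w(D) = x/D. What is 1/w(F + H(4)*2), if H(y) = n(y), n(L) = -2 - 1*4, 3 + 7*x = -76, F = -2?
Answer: 392/79 ≈ 4.9620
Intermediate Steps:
x = -79/7 (x = -3/7 + (1/7)*(-76) = -3/7 - 76/7 = -79/7 ≈ -11.286)
n(L) = -6 (n(L) = -2 - 4 = -6)
H(y) = -6
w(D) = -79/(28*D) (w(D) = (-79/(7*D))/4 = -79/(28*D))
1/w(F + H(4)*2) = 1/(-79/(28*(-2 - 6*2))) = 1/(-79/(28*(-2 - 12))) = 1/(-79/28/(-14)) = 1/(-79/28*(-1/14)) = 1/(79/392) = 392/79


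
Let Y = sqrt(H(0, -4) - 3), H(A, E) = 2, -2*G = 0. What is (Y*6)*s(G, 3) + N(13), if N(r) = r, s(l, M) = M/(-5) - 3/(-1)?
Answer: 13 + 72*I/5 ≈ 13.0 + 14.4*I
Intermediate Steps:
G = 0 (G = -1/2*0 = 0)
s(l, M) = 3 - M/5 (s(l, M) = M*(-1/5) - 3*(-1) = -M/5 + 3 = 3 - M/5)
Y = I (Y = sqrt(2 - 3) = sqrt(-1) = I ≈ 1.0*I)
(Y*6)*s(G, 3) + N(13) = (I*6)*(3 - 1/5*3) + 13 = (6*I)*(3 - 3/5) + 13 = (6*I)*(12/5) + 13 = 72*I/5 + 13 = 13 + 72*I/5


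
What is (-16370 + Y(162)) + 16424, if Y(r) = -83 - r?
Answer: -191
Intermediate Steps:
(-16370 + Y(162)) + 16424 = (-16370 + (-83 - 1*162)) + 16424 = (-16370 + (-83 - 162)) + 16424 = (-16370 - 245) + 16424 = -16615 + 16424 = -191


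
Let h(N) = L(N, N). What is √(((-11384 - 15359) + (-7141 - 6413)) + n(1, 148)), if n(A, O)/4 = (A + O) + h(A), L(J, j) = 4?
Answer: I*√39685 ≈ 199.21*I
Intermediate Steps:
h(N) = 4
n(A, O) = 16 + 4*A + 4*O (n(A, O) = 4*((A + O) + 4) = 4*(4 + A + O) = 16 + 4*A + 4*O)
√(((-11384 - 15359) + (-7141 - 6413)) + n(1, 148)) = √(((-11384 - 15359) + (-7141 - 6413)) + (16 + 4*1 + 4*148)) = √((-26743 - 13554) + (16 + 4 + 592)) = √(-40297 + 612) = √(-39685) = I*√39685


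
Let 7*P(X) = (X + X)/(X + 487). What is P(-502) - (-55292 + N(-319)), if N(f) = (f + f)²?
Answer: -36932956/105 ≈ -3.5174e+5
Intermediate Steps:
N(f) = 4*f² (N(f) = (2*f)² = 4*f²)
P(X) = 2*X/(7*(487 + X)) (P(X) = ((X + X)/(X + 487))/7 = ((2*X)/(487 + X))/7 = (2*X/(487 + X))/7 = 2*X/(7*(487 + X)))
P(-502) - (-55292 + N(-319)) = (2/7)*(-502)/(487 - 502) - (-55292 + 4*(-319)²) = (2/7)*(-502)/(-15) - (-55292 + 4*101761) = (2/7)*(-502)*(-1/15) - (-55292 + 407044) = 1004/105 - 1*351752 = 1004/105 - 351752 = -36932956/105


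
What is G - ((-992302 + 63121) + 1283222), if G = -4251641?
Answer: -4605682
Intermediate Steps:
G - ((-992302 + 63121) + 1283222) = -4251641 - ((-992302 + 63121) + 1283222) = -4251641 - (-929181 + 1283222) = -4251641 - 1*354041 = -4251641 - 354041 = -4605682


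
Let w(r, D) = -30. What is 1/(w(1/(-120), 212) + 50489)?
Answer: 1/50459 ≈ 1.9818e-5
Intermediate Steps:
1/(w(1/(-120), 212) + 50489) = 1/(-30 + 50489) = 1/50459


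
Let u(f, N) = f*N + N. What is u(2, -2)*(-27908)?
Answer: 167448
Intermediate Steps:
u(f, N) = N + N*f (u(f, N) = N*f + N = N + N*f)
u(2, -2)*(-27908) = -2*(1 + 2)*(-27908) = -2*3*(-27908) = -6*(-27908) = 167448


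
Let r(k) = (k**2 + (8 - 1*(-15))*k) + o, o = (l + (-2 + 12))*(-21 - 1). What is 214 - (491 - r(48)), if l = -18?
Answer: 3307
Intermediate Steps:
o = 176 (o = (-18 + (-2 + 12))*(-21 - 1) = (-18 + 10)*(-22) = -8*(-22) = 176)
r(k) = 176 + k**2 + 23*k (r(k) = (k**2 + (8 - 1*(-15))*k) + 176 = (k**2 + (8 + 15)*k) + 176 = (k**2 + 23*k) + 176 = 176 + k**2 + 23*k)
214 - (491 - r(48)) = 214 - (491 - (176 + 48**2 + 23*48)) = 214 - (491 - (176 + 2304 + 1104)) = 214 - (491 - 1*3584) = 214 - (491 - 3584) = 214 - 1*(-3093) = 214 + 3093 = 3307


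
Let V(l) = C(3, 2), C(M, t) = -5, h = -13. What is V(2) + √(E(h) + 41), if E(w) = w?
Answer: -5 + 2*√7 ≈ 0.29150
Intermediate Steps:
V(l) = -5
V(2) + √(E(h) + 41) = -5 + √(-13 + 41) = -5 + √28 = -5 + 2*√7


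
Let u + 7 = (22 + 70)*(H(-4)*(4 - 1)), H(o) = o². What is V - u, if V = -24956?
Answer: -29365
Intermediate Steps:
u = 4409 (u = -7 + (22 + 70)*((-4)²*(4 - 1)) = -7 + 92*(16*3) = -7 + 92*48 = -7 + 4416 = 4409)
V - u = -24956 - 1*4409 = -24956 - 4409 = -29365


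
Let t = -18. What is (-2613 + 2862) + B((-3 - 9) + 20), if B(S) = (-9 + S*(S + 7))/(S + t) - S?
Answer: 2299/10 ≈ 229.90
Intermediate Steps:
B(S) = -S + (-9 + S*(7 + S))/(-18 + S) (B(S) = (-9 + S*(S + 7))/(S - 18) - S = (-9 + S*(7 + S))/(-18 + S) - S = -S + (-9 + S*(7 + S))/(-18 + S))
(-2613 + 2862) + B((-3 - 9) + 20) = (-2613 + 2862) + (-9 + 25*((-3 - 9) + 20))/(-18 + ((-3 - 9) + 20)) = 249 + (-9 + 25*(-12 + 20))/(-18 + (-12 + 20)) = 249 + (-9 + 25*8)/(-18 + 8) = 249 + (-9 + 200)/(-10) = 249 - ⅒*191 = 249 - 191/10 = 2299/10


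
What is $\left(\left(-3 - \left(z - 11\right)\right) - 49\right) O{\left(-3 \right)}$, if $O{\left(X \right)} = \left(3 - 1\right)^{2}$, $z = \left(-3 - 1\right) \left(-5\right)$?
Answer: $-244$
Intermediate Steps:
$z = 20$ ($z = \left(-4\right) \left(-5\right) = 20$)
$O{\left(X \right)} = 4$ ($O{\left(X \right)} = 2^{2} = 4$)
$\left(\left(-3 - \left(z - 11\right)\right) - 49\right) O{\left(-3 \right)} = \left(\left(-3 - \left(20 - 11\right)\right) - 49\right) 4 = \left(\left(-3 - 9\right) - 49\right) 4 = \left(-12 - 49\right) 4 = \left(-61\right) 4 = -244$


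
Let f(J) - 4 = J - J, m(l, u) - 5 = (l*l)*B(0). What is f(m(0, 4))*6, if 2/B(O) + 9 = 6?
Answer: 24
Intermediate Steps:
B(O) = -⅔ (B(O) = 2/(-9 + 6) = 2/(-3) = 2*(-⅓) = -⅔)
m(l, u) = 5 - 2*l²/3 (m(l, u) = 5 + (l*l)*(-⅔) = 5 + l²*(-⅔) = 5 - 2*l²/3)
f(J) = 4 (f(J) = 4 + (J - J) = 4 + 0 = 4)
f(m(0, 4))*6 = 4*6 = 24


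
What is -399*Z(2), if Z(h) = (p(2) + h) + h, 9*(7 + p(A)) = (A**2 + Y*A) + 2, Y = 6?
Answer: 399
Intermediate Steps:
p(A) = -61/9 + A**2/9 + 2*A/3 (p(A) = -7 + ((A**2 + 6*A) + 2)/9 = -7 + (2 + A**2 + 6*A)/9 = -7 + (2/9 + A**2/9 + 2*A/3) = -61/9 + A**2/9 + 2*A/3)
Z(h) = -5 + 2*h (Z(h) = ((-61/9 + (1/9)*2**2 + (2/3)*2) + h) + h = ((-61/9 + (1/9)*4 + 4/3) + h) + h = ((-61/9 + 4/9 + 4/3) + h) + h = (-5 + h) + h = -5 + 2*h)
-399*Z(2) = -399*(-5 + 2*2) = -399*(-5 + 4) = -399*(-1) = 399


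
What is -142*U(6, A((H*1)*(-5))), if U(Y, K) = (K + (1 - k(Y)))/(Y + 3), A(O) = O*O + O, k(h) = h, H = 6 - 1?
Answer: -84490/9 ≈ -9387.8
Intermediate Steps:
H = 5
A(O) = O + O² (A(O) = O² + O = O + O²)
U(Y, K) = (1 + K - Y)/(3 + Y) (U(Y, K) = (K + (1 - Y))/(Y + 3) = (1 + K - Y)/(3 + Y))
-142*U(6, A((H*1)*(-5))) = -142*(1 + ((5*1)*(-5))*(1 + (5*1)*(-5)) - 1*6)/(3 + 6) = -142*(1 + (5*(-5))*(1 + 5*(-5)) - 6)/9 = -142*(1 - 25*(1 - 25) - 6)/9 = -142*(1 - 25*(-24) - 6)/9 = -142*(1 + 600 - 6)/9 = -142*595/9 = -84490/9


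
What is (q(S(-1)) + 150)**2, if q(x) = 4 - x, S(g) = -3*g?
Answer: 22801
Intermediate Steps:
(q(S(-1)) + 150)**2 = ((4 - (-3)*(-1)) + 150)**2 = ((4 - 1*3) + 150)**2 = ((4 - 3) + 150)**2 = (1 + 150)**2 = 151**2 = 22801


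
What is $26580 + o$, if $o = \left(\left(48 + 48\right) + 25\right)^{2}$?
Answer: $41221$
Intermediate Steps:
$o = 14641$ ($o = \left(96 + 25\right)^{2} = 121^{2} = 14641$)
$26580 + o = 26580 + 14641 = 41221$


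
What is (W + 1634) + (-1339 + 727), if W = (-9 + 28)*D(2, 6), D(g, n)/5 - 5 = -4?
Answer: 1117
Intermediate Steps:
D(g, n) = 5 (D(g, n) = 25 + 5*(-4) = 25 - 20 = 5)
W = 95 (W = (-9 + 28)*5 = 19*5 = 95)
(W + 1634) + (-1339 + 727) = (95 + 1634) + (-1339 + 727) = 1729 - 612 = 1117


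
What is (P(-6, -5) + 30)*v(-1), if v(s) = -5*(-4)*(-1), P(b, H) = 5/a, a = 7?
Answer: -4300/7 ≈ -614.29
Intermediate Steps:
P(b, H) = 5/7
v(s) = -20 (v(s) = 20*(-1) = -20)
(P(-6, -5) + 30)*v(-1) = (5/7 + 30)*(-20) = (215/7)*(-20) = -4300/7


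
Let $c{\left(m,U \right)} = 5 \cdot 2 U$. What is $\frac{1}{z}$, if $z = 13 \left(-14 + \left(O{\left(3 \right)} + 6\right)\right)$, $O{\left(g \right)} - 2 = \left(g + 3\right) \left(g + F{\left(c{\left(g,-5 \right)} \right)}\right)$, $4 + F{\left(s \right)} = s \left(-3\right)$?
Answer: $\frac{1}{11544} \approx 8.6625 \cdot 10^{-5}$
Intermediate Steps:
$c{\left(m,U \right)} = 10 U$
$F{\left(s \right)} = -4 - 3 s$ ($F{\left(s \right)} = -4 + s \left(-3\right) = -4 - 3 s$)
$O{\left(g \right)} = 2 + \left(3 + g\right) \left(146 + g\right)$ ($O{\left(g \right)} = 2 + \left(g + 3\right) \left(g - \left(4 + 3 \cdot 10 \left(-5\right)\right)\right) = 2 + \left(3 + g\right) \left(g - -146\right) = 2 + \left(3 + g\right) \left(g + \left(-4 + 150\right)\right) = 2 + \left(3 + g\right) \left(g + 146\right) = 2 + \left(3 + g\right) \left(146 + g\right)$)
$z = 11544$ ($z = 13 \left(-14 + \left(\left(440 + 3^{2} + 149 \cdot 3\right) + 6\right)\right) = 13 \left(-14 + \left(\left(440 + 9 + 447\right) + 6\right)\right) = 13 \left(-14 + \left(896 + 6\right)\right) = 13 \left(-14 + 902\right) = 13 \cdot 888 = 11544$)
$\frac{1}{z} = \frac{1}{11544}$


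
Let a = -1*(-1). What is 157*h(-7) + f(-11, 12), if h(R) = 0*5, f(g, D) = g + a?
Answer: -10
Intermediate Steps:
a = 1
f(g, D) = 1 + g (f(g, D) = g + 1 = 1 + g)
h(R) = 0
157*h(-7) + f(-11, 12) = 157*0 + (1 - 11) = 0 - 10 = -10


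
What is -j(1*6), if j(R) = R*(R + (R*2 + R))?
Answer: -144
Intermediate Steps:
j(R) = 4*R² (j(R) = R*(R + (2*R + R)) = R*(R + 3*R) = R*(4*R) = 4*R²)
-j(1*6) = -4*(1*6)² = -4*6² = -4*36 = -1*144 = -144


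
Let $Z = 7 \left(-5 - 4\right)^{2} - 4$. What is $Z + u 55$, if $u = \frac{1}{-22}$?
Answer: $\frac{1121}{2} \approx 560.5$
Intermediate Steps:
$u = - \frac{1}{22} \approx -0.045455$
$Z = 563$ ($Z = 7 \left(-9\right)^{2} - 4 = 7 \cdot 81 - 4 = 567 - 4 = 563$)
$Z + u 55 = 563 - \frac{5}{2} = \frac{1121}{2}$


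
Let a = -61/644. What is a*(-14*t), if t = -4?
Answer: -122/23 ≈ -5.3043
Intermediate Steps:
a = -61/644 (a = -61*1/644 = -61/644 ≈ -0.094720)
a*(-14*t) = -(-61)*(-4)/46 = -61/644*56 = -122/23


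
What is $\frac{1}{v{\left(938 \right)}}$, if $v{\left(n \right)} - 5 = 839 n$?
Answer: $\frac{1}{786987} \approx 1.2707 \cdot 10^{-6}$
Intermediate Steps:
$v{\left(n \right)} = 5 + 839 n$
$\frac{1}{v{\left(938 \right)}} = \frac{1}{5 + 839 \cdot 938} = \frac{1}{5 + 786982} = \frac{1}{786987}$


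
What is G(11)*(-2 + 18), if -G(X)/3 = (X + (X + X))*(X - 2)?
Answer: -14256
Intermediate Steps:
G(X) = -9*X*(-2 + X) (G(X) = -3*(X + (X + X))*(X - 2) = -3*(X + 2*X)*(-2 + X) = -3*3*X*(-2 + X) = -9*X*(-2 + X))
G(11)*(-2 + 18) = (9*11*(2 - 1*11))*(-2 + 18) = (9*11*(2 - 11))*16 = (9*11*(-9))*16 = -891*16 = -14256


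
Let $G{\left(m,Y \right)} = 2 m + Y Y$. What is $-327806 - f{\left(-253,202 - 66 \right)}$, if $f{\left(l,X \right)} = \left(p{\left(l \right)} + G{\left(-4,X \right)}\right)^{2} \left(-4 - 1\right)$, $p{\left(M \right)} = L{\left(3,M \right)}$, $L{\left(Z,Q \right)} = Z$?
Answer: $1709257599$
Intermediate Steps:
$p{\left(M \right)} = 3$
$G{\left(m,Y \right)} = Y^{2} + 2 m$ ($G{\left(m,Y \right)} = 2 m + Y^{2} = Y^{2} + 2 m$)
$f{\left(l,X \right)} = - 5 \left(-5 + X^{2}\right)^{2}$ ($f{\left(l,X \right)} = \left(3 + \left(X^{2} + 2 \left(-4\right)\right)\right)^{2} \left(-4 - 1\right) = \left(3 + \left(X^{2} - 8\right)\right)^{2} \left(-5\right) = \left(3 + \left(-8 + X^{2}\right)\right)^{2} \left(-5\right) = \left(-5 + X^{2}\right)^{2} \left(-5\right) = - 5 \left(-5 + X^{2}\right)^{2}$)
$-327806 - f{\left(-253,202 - 66 \right)} = -327806 - - 5 \left(-5 + \left(202 - 66\right)^{2}\right)^{2} = -327806 - - 5 \left(-5 + 136^{2}\right)^{2} = -327806 - - 5 \left(-5 + 18496\right)^{2} = -327806 - - 5 \cdot 18491^{2} = -327806 - \left(-5\right) 341917081 = -327806 - -1709585405 = -327806 + 1709585405 = 1709257599$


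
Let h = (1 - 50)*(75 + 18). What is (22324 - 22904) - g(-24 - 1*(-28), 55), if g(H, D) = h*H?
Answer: 17648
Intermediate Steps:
h = -4557 (h = -49*93 = -4557)
g(H, D) = -4557*H
(22324 - 22904) - g(-24 - 1*(-28), 55) = (22324 - 22904) - (-4557)*(-24 - 1*(-28)) = -580 - (-4557)*(-24 + 28) = -580 - (-4557)*4 = -580 - 1*(-18228) = -580 + 18228 = 17648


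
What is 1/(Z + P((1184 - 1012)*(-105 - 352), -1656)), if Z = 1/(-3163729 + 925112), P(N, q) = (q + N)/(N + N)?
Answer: 87982125334/44917810803 ≈ 1.9587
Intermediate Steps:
P(N, q) = (N + q)/(2*N) (P(N, q) = (N + q)/((2*N)) = (N + q)*(1/(2*N)) = (N + q)/(2*N))
Z = -1/2238617 (Z = 1/(-2238617) = -1/2238617 ≈ -4.4670e-7)
1/(Z + P((1184 - 1012)*(-105 - 352), -1656)) = 1/(-1/2238617 + ((1184 - 1012)*(-105 - 352) - 1656)/(2*(((1184 - 1012)*(-105 - 352))))) = 1/(-1/2238617 + (172*(-457) - 1656)/(2*((172*(-457))))) = 1/(-1/2238617 + (½)*(-78604 - 1656)/(-78604)) = 1/(-1/2238617 + (½)*(-1/78604)*(-80260)) = 1/(-1/2238617 + 20065/39302) = 1/(44917810803/87982125334) = 87982125334/44917810803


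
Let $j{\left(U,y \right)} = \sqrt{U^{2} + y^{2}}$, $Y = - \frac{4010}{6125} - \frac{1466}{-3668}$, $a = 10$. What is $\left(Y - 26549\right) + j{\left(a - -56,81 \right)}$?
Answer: $- \frac{8520983399}{320950} + 3 \sqrt{1213} \approx -26445.0$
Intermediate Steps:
$Y = - \frac{81849}{320950}$ ($Y = \left(-4010\right) \frac{1}{6125} - - \frac{733}{1834} = - \frac{802}{1225} + \frac{733}{1834} = - \frac{81849}{320950} \approx -0.25502$)
$\left(Y - 26549\right) + j{\left(a - -56,81 \right)} = \left(- \frac{81849}{320950} - 26549\right) + \sqrt{\left(10 - -56\right)^{2} + 81^{2}} = - \frac{8520983399}{320950} + \sqrt{\left(10 + 56\right)^{2} + 6561} = - \frac{8520983399}{320950} + \sqrt{66^{2} + 6561} = - \frac{8520983399}{320950} + \sqrt{4356 + 6561} = - \frac{8520983399}{320950} + \sqrt{10917} = - \frac{8520983399}{320950} + 3 \sqrt{1213}$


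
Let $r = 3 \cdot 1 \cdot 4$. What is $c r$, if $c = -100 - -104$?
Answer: $48$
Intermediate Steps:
$c = 4$ ($c = -100 + 104 = 4$)
$r = 12$ ($r = 3 \cdot 4 = 12$)
$c r = 4 \cdot 12 = 48$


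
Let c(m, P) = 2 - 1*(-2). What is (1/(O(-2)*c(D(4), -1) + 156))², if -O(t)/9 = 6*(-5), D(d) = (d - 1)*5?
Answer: 1/1527696 ≈ 6.5458e-7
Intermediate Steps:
D(d) = -5 + 5*d (D(d) = (-1 + d)*5 = -5 + 5*d)
c(m, P) = 4 (c(m, P) = 2 + 2 = 4)
O(t) = 270 (O(t) = -54*(-5) = -9*(-30) = 270)
(1/(O(-2)*c(D(4), -1) + 156))² = (1/(270*4 + 156))² = (1/(1080 + 156))² = (1/1236)² = 1/1527696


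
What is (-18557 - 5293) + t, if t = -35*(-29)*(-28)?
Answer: -52270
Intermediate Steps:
t = -28420 (t = 1015*(-28) = -28420)
(-18557 - 5293) + t = (-18557 - 5293) - 28420 = -23850 - 28420 = -52270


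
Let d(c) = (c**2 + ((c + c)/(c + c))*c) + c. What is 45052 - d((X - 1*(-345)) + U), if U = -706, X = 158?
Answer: 4249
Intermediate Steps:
d(c) = c**2 + 2*c (d(c) = (c**2 + ((2*c)/((2*c)))*c) + c = (c**2 + ((2*c)*(1/(2*c)))*c) + c = (c**2 + 1*c) + c = (c**2 + c) + c = (c + c**2) + c = c**2 + 2*c)
45052 - d((X - 1*(-345)) + U) = 45052 - ((158 - 1*(-345)) - 706)*(2 + ((158 - 1*(-345)) - 706)) = 45052 - ((158 + 345) - 706)*(2 + ((158 + 345) - 706)) = 45052 - (503 - 706)*(2 + (503 - 706)) = 45052 - (-203)*(2 - 203) = 45052 - (-203)*(-201) = 45052 - 1*40803 = 45052 - 40803 = 4249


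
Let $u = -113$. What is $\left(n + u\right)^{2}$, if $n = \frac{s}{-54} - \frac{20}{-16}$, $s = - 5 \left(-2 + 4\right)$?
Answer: $\frac{145178401}{11664} \approx 12447.0$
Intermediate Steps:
$s = -10$ ($s = \left(-5\right) 2 = -10$)
$n = \frac{155}{108}$ ($n = - \frac{10}{-54} - \frac{20}{-16} = \left(-10\right) \left(- \frac{1}{54}\right) - - \frac{5}{4} = \frac{5}{27} + \frac{5}{4} = \frac{155}{108} \approx 1.4352$)
$\left(n + u\right)^{2} = \left(\frac{155}{108} - 113\right)^{2} = \left(- \frac{12049}{108}\right)^{2} = \frac{145178401}{11664}$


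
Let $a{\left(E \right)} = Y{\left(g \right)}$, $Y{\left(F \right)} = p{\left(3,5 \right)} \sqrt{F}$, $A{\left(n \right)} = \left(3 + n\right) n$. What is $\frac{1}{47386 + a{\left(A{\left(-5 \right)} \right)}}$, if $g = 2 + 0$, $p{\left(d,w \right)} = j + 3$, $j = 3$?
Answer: $\frac{23693}{1122716462} - \frac{3 \sqrt{2}}{1122716462} \approx 2.1099 \cdot 10^{-5}$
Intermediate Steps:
$p{\left(d,w \right)} = 6$ ($p{\left(d,w \right)} = 3 + 3 = 6$)
$A{\left(n \right)} = n \left(3 + n\right)$
$g = 2$
$Y{\left(F \right)} = 6 \sqrt{F}$
$a{\left(E \right)} = 6 \sqrt{2}$
$\frac{1}{47386 + a{\left(A{\left(-5 \right)} \right)}} = \frac{1}{47386 + 6 \sqrt{2}}$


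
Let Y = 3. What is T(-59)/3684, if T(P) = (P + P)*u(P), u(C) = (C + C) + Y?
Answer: 6785/1842 ≈ 3.6835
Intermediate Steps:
u(C) = 3 + 2*C (u(C) = (C + C) + 3 = 2*C + 3 = 3 + 2*C)
T(P) = 2*P*(3 + 2*P) (T(P) = (P + P)*(3 + 2*P) = (2*P)*(3 + 2*P) = 2*P*(3 + 2*P))
T(-59)/3684 = (2*(-59)*(3 + 2*(-59)))/3684 = (2*(-59)*(3 - 118))*(1/3684) = (2*(-59)*(-115))*(1/3684) = 13570*(1/3684) = 6785/1842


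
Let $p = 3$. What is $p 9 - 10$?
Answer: $17$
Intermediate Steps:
$p 9 - 10 = 3 \cdot 9 - 10 = 27 - 10 = 17$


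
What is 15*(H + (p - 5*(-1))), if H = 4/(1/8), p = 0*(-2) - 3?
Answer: 510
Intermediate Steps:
p = -3 (p = 0 - 3 = -3)
H = 32 (H = 4/(⅛) = 4*8 = 32)
15*(H + (p - 5*(-1))) = 15*(32 + (-3 - 5*(-1))) = 15*(32 + (-3 + 5)) = 15*(32 + 2) = 15*34 = 510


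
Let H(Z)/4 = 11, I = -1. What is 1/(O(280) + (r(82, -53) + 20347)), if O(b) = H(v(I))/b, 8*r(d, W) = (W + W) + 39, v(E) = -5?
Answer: 280/5694859 ≈ 4.9167e-5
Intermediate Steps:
r(d, W) = 39/8 + W/4 (r(d, W) = ((W + W) + 39)/8 = (2*W + 39)/8 = (39 + 2*W)/8 = 39/8 + W/4)
H(Z) = 44 (H(Z) = 4*11 = 44)
O(b) = 44/b
1/(O(280) + (r(82, -53) + 20347)) = 1/(44/280 + ((39/8 + (¼)*(-53)) + 20347)) = 1/(44*(1/280) + ((39/8 - 53/4) + 20347)) = 1/(11/70 + (-67/8 + 20347)) = 1/(11/70 + 162709/8) = 1/(5694859/280) = 280/5694859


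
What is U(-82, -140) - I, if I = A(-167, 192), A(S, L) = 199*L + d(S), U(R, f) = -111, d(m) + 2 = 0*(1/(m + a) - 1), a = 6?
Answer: -38317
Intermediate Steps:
d(m) = -2 (d(m) = -2 + 0*(1/(m + 6) - 1) = -2 + 0*(1/(6 + m) - 1) = -2 + 0*(-1 + 1/(6 + m)) = -2 + 0 = -2)
A(S, L) = -2 + 199*L (A(S, L) = 199*L - 2 = -2 + 199*L)
I = 38206 (I = -2 + 199*192 = -2 + 38208 = 38206)
U(-82, -140) - I = -111 - 1*38206 = -111 - 38206 = -38317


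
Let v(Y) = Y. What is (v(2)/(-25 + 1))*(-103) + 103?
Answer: 1339/12 ≈ 111.58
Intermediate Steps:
(v(2)/(-25 + 1))*(-103) + 103 = (2/(-25 + 1))*(-103) + 103 = (2/(-24))*(-103) + 103 = (2*(-1/24))*(-103) + 103 = -1/12*(-103) + 103 = 103/12 + 103 = 1339/12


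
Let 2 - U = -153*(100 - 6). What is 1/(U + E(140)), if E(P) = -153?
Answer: 1/14231 ≈ 7.0269e-5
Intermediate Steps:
U = 14384 (U = 2 - (-153)*(100 - 6) = 2 - (-153)*94 = 2 - 1*(-14382) = 2 + 14382 = 14384)
1/(U + E(140)) = 1/(14384 - 153) = 1/14231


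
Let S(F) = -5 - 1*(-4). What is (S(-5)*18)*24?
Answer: -432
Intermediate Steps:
S(F) = -1 (S(F) = -5 + 4 = -1)
(S(-5)*18)*24 = -1*18*24 = -18*24 = -432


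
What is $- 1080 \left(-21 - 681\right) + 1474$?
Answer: $759634$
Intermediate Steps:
$- 1080 \left(-21 - 681\right) + 1474 = \left(-1080\right) \left(-702\right) + 1474 = 758160 + 1474 = 759634$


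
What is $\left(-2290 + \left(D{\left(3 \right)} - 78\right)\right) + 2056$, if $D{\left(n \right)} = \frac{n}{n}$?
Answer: $-311$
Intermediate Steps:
$D{\left(n \right)} = 1$
$\left(-2290 + \left(D{\left(3 \right)} - 78\right)\right) + 2056 = \left(-2290 + \left(1 - 78\right)\right) + 2056 = \left(-2290 - 77\right) + 2056 = -2367 + 2056 = -311$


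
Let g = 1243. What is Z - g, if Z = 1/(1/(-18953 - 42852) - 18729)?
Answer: -1438829548383/1157545846 ≈ -1243.0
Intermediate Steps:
Z = -61805/1157545846 (Z = 1/(1/(-61805) - 18729) = 1/(-1/61805 - 18729) = 1/(-1157545846/61805) = -61805/1157545846 ≈ -5.3393e-5)
Z - g = -61805/1157545846 - 1*1243 = -61805/1157545846 - 1243 = -1438829548383/1157545846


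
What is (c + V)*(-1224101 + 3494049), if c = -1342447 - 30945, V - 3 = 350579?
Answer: -2321725513880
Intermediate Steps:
V = 350582 (V = 3 + 350579 = 350582)
c = -1373392
(c + V)*(-1224101 + 3494049) = (-1373392 + 350582)*(-1224101 + 3494049) = -1022810*2269948 = -2321725513880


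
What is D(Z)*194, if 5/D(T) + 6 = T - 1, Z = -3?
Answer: -97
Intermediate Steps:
D(T) = 5/(-7 + T) (D(T) = 5/(-6 + (T - 1)) = 5/(-6 + (-1 + T)) = 5/(-7 + T))
D(Z)*194 = (5/(-7 - 3))*194 = (5/(-10))*194 = (5*(-⅒))*194 = -½*194 = -97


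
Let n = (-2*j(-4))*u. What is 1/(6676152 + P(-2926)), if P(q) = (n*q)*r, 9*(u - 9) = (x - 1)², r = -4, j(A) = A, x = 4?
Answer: 1/7612472 ≈ 1.3136e-7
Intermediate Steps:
u = 10 (u = 9 + (4 - 1)²/9 = 9 + (⅑)*3² = 9 + (⅑)*9 = 9 + 1 = 10)
n = 80 (n = -2*(-4)*10 = 8*10 = 80)
P(q) = -320*q (P(q) = (80*q)*(-4) = -320*q)
1/(6676152 + P(-2926)) = 1/(6676152 - 320*(-2926)) = 1/(6676152 + 936320) = 1/7612472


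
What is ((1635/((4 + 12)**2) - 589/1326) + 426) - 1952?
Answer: -257996315/169728 ≈ -1520.1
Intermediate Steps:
((1635/((4 + 12)**2) - 589/1326) + 426) - 1952 = ((1635/(16**2) - 589*1/1326) + 426) - 1952 = ((1635/256 - 589/1326) + 426) - 1952 = (1008613/169728 + 426) - 1952 = 73312741/169728 - 1952 = -257996315/169728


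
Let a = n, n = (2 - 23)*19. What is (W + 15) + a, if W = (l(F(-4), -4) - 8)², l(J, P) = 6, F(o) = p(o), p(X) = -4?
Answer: -380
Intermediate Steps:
F(o) = -4
W = 4 (W = (6 - 8)² = (-2)² = 4)
n = -399 (n = -21*19 = -399)
a = -399
(W + 15) + a = (4 + 15) - 399 = 19 - 399 = -380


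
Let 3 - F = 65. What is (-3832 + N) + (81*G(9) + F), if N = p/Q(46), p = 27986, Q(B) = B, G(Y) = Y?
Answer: -58802/23 ≈ -2556.6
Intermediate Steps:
F = -62 (F = 3 - 1*65 = 3 - 65 = -62)
N = 13993/23 (N = 27986/46 = 27986*(1/46) = 13993/23 ≈ 608.39)
(-3832 + N) + (81*G(9) + F) = (-3832 + 13993/23) + (81*9 - 62) = -74143/23 + (729 - 62) = -74143/23 + 667 = -58802/23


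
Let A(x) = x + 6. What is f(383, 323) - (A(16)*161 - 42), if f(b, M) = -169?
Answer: -3669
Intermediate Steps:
A(x) = 6 + x
f(383, 323) - (A(16)*161 - 42) = -169 - ((6 + 16)*161 - 42) = -169 - (22*161 - 42) = -169 - (3542 - 42) = -169 - 1*3500 = -169 - 3500 = -3669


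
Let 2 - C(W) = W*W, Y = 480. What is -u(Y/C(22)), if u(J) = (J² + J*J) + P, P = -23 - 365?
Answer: 22420228/58081 ≈ 386.02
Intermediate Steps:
P = -388
C(W) = 2 - W² (C(W) = 2 - W*W = 2 - W²)
u(J) = -388 + 2*J² (u(J) = (J² + J*J) - 388 = (J² + J²) - 388 = 2*J² - 388 = -388 + 2*J²)
-u(Y/C(22)) = -(-388 + 2*(480/(2 - 1*22²))²) = -(-388 + 2*(480/(2 - 1*484))²) = -(-388 + 2*(480/(2 - 484))²) = -(-388 + 2*(480/(-482))²) = -(-388 + 2*(480*(-1/482))²) = -(-388 + 2*(-240/241)²) = -(-388 + 2*(57600/58081)) = -(-388 + 115200/58081) = -1*(-22420228/58081) = 22420228/58081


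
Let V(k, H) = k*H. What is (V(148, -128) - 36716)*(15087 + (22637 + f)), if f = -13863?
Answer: -1328103260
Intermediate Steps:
V(k, H) = H*k
(V(148, -128) - 36716)*(15087 + (22637 + f)) = (-128*148 - 36716)*(15087 + (22637 - 13863)) = (-18944 - 36716)*(15087 + 8774) = -55660*23861 = -1328103260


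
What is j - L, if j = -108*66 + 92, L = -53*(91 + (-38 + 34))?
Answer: -2425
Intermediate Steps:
L = -4611 (L = -53*(91 - 4) = -53*87 = -4611)
j = -7036 (j = -7128 + 92 = -7036)
j - L = -7036 - 1*(-4611) = -7036 + 4611 = -2425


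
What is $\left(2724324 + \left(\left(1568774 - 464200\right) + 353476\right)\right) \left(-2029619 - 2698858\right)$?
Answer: $-19776259264398$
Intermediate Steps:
$\left(2724324 + \left(\left(1568774 - 464200\right) + 353476\right)\right) \left(-2029619 - 2698858\right) = \left(2724324 + \left(1104574 + 353476\right)\right) \left(-4728477\right) = \left(2724324 + 1458050\right) \left(-4728477\right) = 4182374 \left(-4728477\right) = -19776259264398$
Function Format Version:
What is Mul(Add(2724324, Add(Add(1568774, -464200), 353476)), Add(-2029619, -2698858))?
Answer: -19776259264398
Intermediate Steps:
Mul(Add(2724324, Add(Add(1568774, -464200), 353476)), Add(-2029619, -2698858)) = Mul(Add(2724324, Add(1104574, 353476)), -4728477) = Mul(Add(2724324, 1458050), -4728477) = Mul(4182374, -4728477) = -19776259264398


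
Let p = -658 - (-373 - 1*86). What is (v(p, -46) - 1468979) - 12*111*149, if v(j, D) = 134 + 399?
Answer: -1666914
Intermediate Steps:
p = -199 (p = -658 - (-373 - 86) = -658 - 1*(-459) = -658 + 459 = -199)
v(j, D) = 533
(v(p, -46) - 1468979) - 12*111*149 = (533 - 1468979) - 12*111*149 = -1468446 - 1332*149 = -1468446 - 198468 = -1666914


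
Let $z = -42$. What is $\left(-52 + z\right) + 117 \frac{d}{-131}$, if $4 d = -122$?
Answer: $- \frac{17491}{262} \approx -66.76$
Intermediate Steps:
$d = - \frac{61}{2}$ ($d = \frac{1}{4} \left(-122\right) = - \frac{61}{2} \approx -30.5$)
$\left(-52 + z\right) + 117 \frac{d}{-131} = \left(-52 - 42\right) + 117 \left(- \frac{61}{2 \left(-131\right)}\right) = -94 + 117 \left(\left(- \frac{61}{2}\right) \left(- \frac{1}{131}\right)\right) = -94 + 117 \cdot \frac{61}{262} = -94 + \frac{7137}{262} = - \frac{17491}{262}$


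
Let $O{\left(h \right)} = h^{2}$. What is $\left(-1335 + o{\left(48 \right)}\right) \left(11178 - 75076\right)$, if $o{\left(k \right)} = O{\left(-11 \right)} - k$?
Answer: $80639276$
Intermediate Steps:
$o{\left(k \right)} = 121 - k$ ($o{\left(k \right)} = \left(-11\right)^{2} - k = 121 - k$)
$\left(-1335 + o{\left(48 \right)}\right) \left(11178 - 75076\right) = \left(-1335 + \left(121 - 48\right)\right) \left(11178 - 75076\right) = \left(-1335 + \left(121 - 48\right)\right) \left(-63898\right) = \left(-1335 + 73\right) \left(-63898\right) = \left(-1262\right) \left(-63898\right) = 80639276$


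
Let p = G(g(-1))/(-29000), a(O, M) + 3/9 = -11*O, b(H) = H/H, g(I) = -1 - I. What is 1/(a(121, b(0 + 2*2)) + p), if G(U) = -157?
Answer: -87000/115825529 ≈ -0.00075113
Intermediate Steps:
b(H) = 1
a(O, M) = -1/3 - 11*O
p = 157/29000 (p = -157/(-29000) = -157*(-1/29000) = 157/29000 ≈ 0.0054138)
1/(a(121, b(0 + 2*2)) + p) = 1/((-1/3 - 11*121) + 157/29000) = 1/((-1/3 - 1331) + 157/29000) = 1/(-3994/3 + 157/29000) = 1/(-115825529/87000) = -87000/115825529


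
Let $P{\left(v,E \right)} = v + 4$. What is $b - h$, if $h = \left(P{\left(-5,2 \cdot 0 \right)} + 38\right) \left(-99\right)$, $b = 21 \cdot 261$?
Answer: $9144$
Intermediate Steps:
$b = 5481$
$P{\left(v,E \right)} = 4 + v$
$h = -3663$ ($h = \left(\left(4 - 5\right) + 38\right) \left(-99\right) = \left(-1 + 38\right) \left(-99\right) = 37 \left(-99\right) = -3663$)
$b - h = 5481 - -3663 = 5481 + 3663 = 9144$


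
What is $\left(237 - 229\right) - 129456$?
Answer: $-129448$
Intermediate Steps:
$\left(237 - 229\right) - 129456 = 8 - 129456 = -129448$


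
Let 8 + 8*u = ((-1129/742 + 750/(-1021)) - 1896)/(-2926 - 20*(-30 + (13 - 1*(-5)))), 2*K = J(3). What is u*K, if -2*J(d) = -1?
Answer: -14840837335/65115688064 ≈ -0.22791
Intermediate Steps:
J(d) = ½ (J(d) = -½*(-1) = ½)
K = ¼ (K = (½)*(½) = ¼ ≈ 0.25000)
u = -14840837335/16278922016 (u = -1 + (((-1129/742 + 750/(-1021)) - 1896)/(-2926 - 20*(-30 + (13 - 1*(-5)))))/8 = -1 + (((-1129*1/742 + 750*(-1/1021)) - 1896)/(-2926 - 20*(-30 + (13 + 5))))/8 = -1 + (((-1129/742 - 750/1021) - 1896)/(-2926 - 20*(-30 + 18)))/8 = -1 + ((-1709209/757582 - 1896)/(-2926 - 20*(-12)))/8 = -1 + (-1438084681/(757582*(-2926 + 240)))/8 = -1 + (-1438084681/757582/(-2686))/8 = -1 + (-1438084681/757582*(-1/2686))/8 = -1 + (⅛)*(1438084681/2034865252) = -1 + 1438084681/16278922016 = -14840837335/16278922016 ≈ -0.91166)
u*K = -14840837335/16278922016*¼ = -14840837335/65115688064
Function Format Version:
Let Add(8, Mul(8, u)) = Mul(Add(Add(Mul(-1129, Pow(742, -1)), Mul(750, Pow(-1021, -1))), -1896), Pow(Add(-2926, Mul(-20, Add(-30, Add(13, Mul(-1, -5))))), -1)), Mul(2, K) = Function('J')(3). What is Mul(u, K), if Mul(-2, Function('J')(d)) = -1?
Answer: Rational(-14840837335, 65115688064) ≈ -0.22791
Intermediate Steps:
Function('J')(d) = Rational(1, 2) (Function('J')(d) = Mul(Rational(-1, 2), -1) = Rational(1, 2))
K = Rational(1, 4) (K = Mul(Rational(1, 2), Rational(1, 2)) = Rational(1, 4) ≈ 0.25000)
u = Rational(-14840837335, 16278922016) (u = Add(-1, Mul(Rational(1, 8), Mul(Add(Add(Mul(-1129, Pow(742, -1)), Mul(750, Pow(-1021, -1))), -1896), Pow(Add(-2926, Mul(-20, Add(-30, Add(13, Mul(-1, -5))))), -1)))) = Add(-1, Mul(Rational(1, 8), Mul(Add(Add(Mul(-1129, Rational(1, 742)), Mul(750, Rational(-1, 1021))), -1896), Pow(Add(-2926, Mul(-20, Add(-30, Add(13, 5)))), -1)))) = Add(-1, Mul(Rational(1, 8), Mul(Add(Add(Rational(-1129, 742), Rational(-750, 1021)), -1896), Pow(Add(-2926, Mul(-20, Add(-30, 18))), -1)))) = Add(-1, Mul(Rational(1, 8), Mul(Add(Rational(-1709209, 757582), -1896), Pow(Add(-2926, Mul(-20, -12)), -1)))) = Add(-1, Mul(Rational(1, 8), Mul(Rational(-1438084681, 757582), Pow(Add(-2926, 240), -1)))) = Add(-1, Mul(Rational(1, 8), Mul(Rational(-1438084681, 757582), Pow(-2686, -1)))) = Add(-1, Mul(Rational(1, 8), Mul(Rational(-1438084681, 757582), Rational(-1, 2686)))) = Add(-1, Mul(Rational(1, 8), Rational(1438084681, 2034865252))) = Add(-1, Rational(1438084681, 16278922016)) = Rational(-14840837335, 16278922016) ≈ -0.91166)
Mul(u, K) = Mul(Rational(-14840837335, 16278922016), Rational(1, 4)) = Rational(-14840837335, 65115688064)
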